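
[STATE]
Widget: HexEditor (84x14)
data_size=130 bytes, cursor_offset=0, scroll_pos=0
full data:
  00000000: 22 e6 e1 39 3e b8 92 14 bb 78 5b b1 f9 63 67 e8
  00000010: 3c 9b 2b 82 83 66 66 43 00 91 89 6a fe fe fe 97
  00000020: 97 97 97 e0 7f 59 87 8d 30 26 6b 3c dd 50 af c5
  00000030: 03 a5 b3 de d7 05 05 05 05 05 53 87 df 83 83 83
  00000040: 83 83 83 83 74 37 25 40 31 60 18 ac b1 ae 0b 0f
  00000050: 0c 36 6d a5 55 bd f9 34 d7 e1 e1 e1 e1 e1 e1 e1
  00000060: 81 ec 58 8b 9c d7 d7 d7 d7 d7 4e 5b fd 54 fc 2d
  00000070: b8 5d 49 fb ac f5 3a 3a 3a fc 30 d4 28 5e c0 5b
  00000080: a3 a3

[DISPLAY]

00000000  22 e6 e1 39 3e b8 92 14  bb 78 5b b1 f9 63 67 e8  |"..9>....x[..cg.|      
00000010  3c 9b 2b 82 83 66 66 43  00 91 89 6a fe fe fe 97  |<.+..ffC...j....|      
00000020  97 97 97 e0 7f 59 87 8d  30 26 6b 3c dd 50 af c5  |.....Y..0&k<.P..|      
00000030  03 a5 b3 de d7 05 05 05  05 05 53 87 df 83 83 83  |..........S.....|      
00000040  83 83 83 83 74 37 25 40  31 60 18 ac b1 ae 0b 0f  |....t7%@1`......|      
00000050  0c 36 6d a5 55 bd f9 34  d7 e1 e1 e1 e1 e1 e1 e1  |.6m.U..4........|      
00000060  81 ec 58 8b 9c d7 d7 d7  d7 d7 4e 5b fd 54 fc 2d  |..X.......N[.T.-|      
00000070  b8 5d 49 fb ac f5 3a 3a  3a fc 30 d4 28 5e c0 5b  |.]I...:::.0.(^.[|      
00000080  a3 a3                                             |..              |      
                                                                                    
                                                                                    
                                                                                    
                                                                                    
                                                                                    


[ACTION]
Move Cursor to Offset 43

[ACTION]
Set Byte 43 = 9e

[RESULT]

00000000  22 e6 e1 39 3e b8 92 14  bb 78 5b b1 f9 63 67 e8  |"..9>....x[..cg.|      
00000010  3c 9b 2b 82 83 66 66 43  00 91 89 6a fe fe fe 97  |<.+..ffC...j....|      
00000020  97 97 97 e0 7f 59 87 8d  30 26 6b 9E dd 50 af c5  |.....Y..0&k..P..|      
00000030  03 a5 b3 de d7 05 05 05  05 05 53 87 df 83 83 83  |..........S.....|      
00000040  83 83 83 83 74 37 25 40  31 60 18 ac b1 ae 0b 0f  |....t7%@1`......|      
00000050  0c 36 6d a5 55 bd f9 34  d7 e1 e1 e1 e1 e1 e1 e1  |.6m.U..4........|      
00000060  81 ec 58 8b 9c d7 d7 d7  d7 d7 4e 5b fd 54 fc 2d  |..X.......N[.T.-|      
00000070  b8 5d 49 fb ac f5 3a 3a  3a fc 30 d4 28 5e c0 5b  |.]I...:::.0.(^.[|      
00000080  a3 a3                                             |..              |      
                                                                                    
                                                                                    
                                                                                    
                                                                                    
                                                                                    


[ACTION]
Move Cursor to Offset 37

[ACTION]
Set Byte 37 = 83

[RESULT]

00000000  22 e6 e1 39 3e b8 92 14  bb 78 5b b1 f9 63 67 e8  |"..9>....x[..cg.|      
00000010  3c 9b 2b 82 83 66 66 43  00 91 89 6a fe fe fe 97  |<.+..ffC...j....|      
00000020  97 97 97 e0 7f 83 87 8d  30 26 6b 9e dd 50 af c5  |........0&k..P..|      
00000030  03 a5 b3 de d7 05 05 05  05 05 53 87 df 83 83 83  |..........S.....|      
00000040  83 83 83 83 74 37 25 40  31 60 18 ac b1 ae 0b 0f  |....t7%@1`......|      
00000050  0c 36 6d a5 55 bd f9 34  d7 e1 e1 e1 e1 e1 e1 e1  |.6m.U..4........|      
00000060  81 ec 58 8b 9c d7 d7 d7  d7 d7 4e 5b fd 54 fc 2d  |..X.......N[.T.-|      
00000070  b8 5d 49 fb ac f5 3a 3a  3a fc 30 d4 28 5e c0 5b  |.]I...:::.0.(^.[|      
00000080  a3 a3                                             |..              |      
                                                                                    
                                                                                    
                                                                                    
                                                                                    
                                                                                    


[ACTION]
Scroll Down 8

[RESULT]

00000080  a3 a3                                             |..              |      
                                                                                    
                                                                                    
                                                                                    
                                                                                    
                                                                                    
                                                                                    
                                                                                    
                                                                                    
                                                                                    
                                                                                    
                                                                                    
                                                                                    
                                                                                    


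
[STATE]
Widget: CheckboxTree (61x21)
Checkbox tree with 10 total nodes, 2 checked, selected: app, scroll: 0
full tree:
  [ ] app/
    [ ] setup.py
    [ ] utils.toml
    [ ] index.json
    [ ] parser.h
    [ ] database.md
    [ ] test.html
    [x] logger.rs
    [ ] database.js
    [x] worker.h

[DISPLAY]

>[-] app/                                                    
   [ ] setup.py                                              
   [ ] utils.toml                                            
   [ ] index.json                                            
   [ ] parser.h                                              
   [ ] database.md                                           
   [ ] test.html                                             
   [x] logger.rs                                             
   [ ] database.js                                           
   [x] worker.h                                              
                                                             
                                                             
                                                             
                                                             
                                                             
                                                             
                                                             
                                                             
                                                             
                                                             
                                                             


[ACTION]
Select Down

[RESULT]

 [-] app/                                                    
>  [ ] setup.py                                              
   [ ] utils.toml                                            
   [ ] index.json                                            
   [ ] parser.h                                              
   [ ] database.md                                           
   [ ] test.html                                             
   [x] logger.rs                                             
   [ ] database.js                                           
   [x] worker.h                                              
                                                             
                                                             
                                                             
                                                             
                                                             
                                                             
                                                             
                                                             
                                                             
                                                             
                                                             


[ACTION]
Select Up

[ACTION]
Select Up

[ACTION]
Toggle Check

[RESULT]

>[x] app/                                                    
   [x] setup.py                                              
   [x] utils.toml                                            
   [x] index.json                                            
   [x] parser.h                                              
   [x] database.md                                           
   [x] test.html                                             
   [x] logger.rs                                             
   [x] database.js                                           
   [x] worker.h                                              
                                                             
                                                             
                                                             
                                                             
                                                             
                                                             
                                                             
                                                             
                                                             
                                                             
                                                             


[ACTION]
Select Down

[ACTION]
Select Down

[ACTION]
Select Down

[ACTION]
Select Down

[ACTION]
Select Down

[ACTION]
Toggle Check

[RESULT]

 [-] app/                                                    
   [x] setup.py                                              
   [x] utils.toml                                            
   [x] index.json                                            
   [x] parser.h                                              
>  [ ] database.md                                           
   [x] test.html                                             
   [x] logger.rs                                             
   [x] database.js                                           
   [x] worker.h                                              
                                                             
                                                             
                                                             
                                                             
                                                             
                                                             
                                                             
                                                             
                                                             
                                                             
                                                             


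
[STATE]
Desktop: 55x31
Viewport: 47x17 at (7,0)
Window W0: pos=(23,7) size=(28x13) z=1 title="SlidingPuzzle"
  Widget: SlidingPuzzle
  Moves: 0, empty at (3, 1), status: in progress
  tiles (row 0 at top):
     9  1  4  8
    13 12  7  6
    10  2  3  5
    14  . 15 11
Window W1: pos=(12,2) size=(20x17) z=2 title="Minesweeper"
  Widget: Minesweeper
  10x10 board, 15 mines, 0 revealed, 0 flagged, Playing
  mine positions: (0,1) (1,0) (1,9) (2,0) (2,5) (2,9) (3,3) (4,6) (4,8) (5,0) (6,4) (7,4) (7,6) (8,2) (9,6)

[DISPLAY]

                                               
                                               
     ┏━━━━━━━━━━━━━━━━━━┓                      
     ┃ Minesweeper      ┃                      
     ┠──────────────────┨                      
     ┃■■■■■■■■■■        ┃                      
     ┃■■■■■■■■■■        ┃                      
     ┃■■■■■■■■■■        ┃━━━━━━━━━━━━━━━━━━┓   
     ┃■■■■■■■■■■        ┃Puzzle            ┃   
     ┃■■■■■■■■■■        ┃──────────────────┨   
     ┃■■■■■■■■■■        ┃──┬────┬────┐     ┃   
     ┃■■■■■■■■■■        ┃1 │  4 │  8 │     ┃   
     ┃■■■■■■■■■■        ┃──┼────┼────┤     ┃   
     ┃■■■■■■■■■■        ┃2 │  7 │  6 │     ┃   
     ┃■■■■■■■■■■        ┃──┼────┼────┤     ┃   
     ┃                  ┃2 │  3 │  5 │     ┃   
     ┃                  ┃──┼────┼────┤     ┃   


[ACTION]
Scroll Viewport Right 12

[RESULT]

                                               
                                               
    ┏━━━━━━━━━━━━━━━━━━┓                       
    ┃ Minesweeper      ┃                       
    ┠──────────────────┨                       
    ┃■■■■■■■■■■        ┃                       
    ┃■■■■■■■■■■        ┃                       
    ┃■■■■■■■■■■        ┃━━━━━━━━━━━━━━━━━━┓    
    ┃■■■■■■■■■■        ┃Puzzle            ┃    
    ┃■■■■■■■■■■        ┃──────────────────┨    
    ┃■■■■■■■■■■        ┃──┬────┬────┐     ┃    
    ┃■■■■■■■■■■        ┃1 │  4 │  8 │     ┃    
    ┃■■■■■■■■■■        ┃──┼────┼────┤     ┃    
    ┃■■■■■■■■■■        ┃2 │  7 │  6 │     ┃    
    ┃■■■■■■■■■■        ┃──┼────┼────┤     ┃    
    ┃                  ┃2 │  3 │  5 │     ┃    
    ┃                  ┃──┼────┼────┤     ┃    


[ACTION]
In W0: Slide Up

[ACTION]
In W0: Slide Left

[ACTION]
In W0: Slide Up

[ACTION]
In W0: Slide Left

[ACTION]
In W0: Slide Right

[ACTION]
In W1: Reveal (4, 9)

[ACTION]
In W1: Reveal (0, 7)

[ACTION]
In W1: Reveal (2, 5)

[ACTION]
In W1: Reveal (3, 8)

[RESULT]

                                               
                                               
    ┏━━━━━━━━━━━━━━━━━━┓                       
    ┃ Minesweeper      ┃                       
    ┠──────────────────┨                       
    ┃■✹1     1■        ┃                       
    ┃✹■1 111 2✹        ┃                       
    ┃✹■112✹1 2✹        ┃━━━━━━━━━━━━━━━━━━┓    
    ┃■■■✹■■222■        ┃Puzzle            ┃    
    ┃■■■■■■✹■✹1        ┃──────────────────┨    
    ┃✹■■■■■■■■■        ┃──┬────┬────┐     ┃    
    ┃■■■■✹■■■■■        ┃1 │  4 │  8 │     ┃    
    ┃■■■■✹■✹■■■        ┃──┼────┼────┤     ┃    
    ┃■■✹■■■■■■■        ┃2 │  7 │  6 │     ┃    
    ┃■■■■■■✹■■■        ┃──┼────┼────┤     ┃    
    ┃                  ┃2 │  3 │  5 │     ┃    
    ┃                  ┃──┼────┼────┤     ┃    


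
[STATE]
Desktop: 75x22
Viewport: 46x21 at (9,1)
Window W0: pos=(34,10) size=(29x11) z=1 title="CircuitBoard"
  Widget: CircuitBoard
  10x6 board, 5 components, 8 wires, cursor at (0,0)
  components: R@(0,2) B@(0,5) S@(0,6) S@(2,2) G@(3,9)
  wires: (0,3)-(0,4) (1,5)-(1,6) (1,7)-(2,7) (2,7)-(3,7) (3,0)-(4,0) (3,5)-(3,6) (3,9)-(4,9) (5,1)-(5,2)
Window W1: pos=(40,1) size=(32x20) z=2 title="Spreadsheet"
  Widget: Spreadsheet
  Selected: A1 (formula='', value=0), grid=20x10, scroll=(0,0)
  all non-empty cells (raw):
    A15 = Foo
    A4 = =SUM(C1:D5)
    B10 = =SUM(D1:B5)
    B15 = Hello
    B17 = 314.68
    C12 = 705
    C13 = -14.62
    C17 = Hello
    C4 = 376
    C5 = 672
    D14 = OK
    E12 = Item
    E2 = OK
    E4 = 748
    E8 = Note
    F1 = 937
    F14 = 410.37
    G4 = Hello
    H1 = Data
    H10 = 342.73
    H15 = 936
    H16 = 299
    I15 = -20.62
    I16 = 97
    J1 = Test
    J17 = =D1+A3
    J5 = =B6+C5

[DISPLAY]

                               ┏━━━━━━━━━━━━━━
                               ┃ Spreadsheet  
                               ┠──────────────
                               ┃A1:           
                               ┃       A      
                               ┃--------------
                               ┃  1      [0]  
                               ┃  2        0  
                               ┃  3        0  
                         ┏━━━━━┃  4     1048  
                         ┃ Circ┃  5        0  
                         ┠─────┃  6        0  
                         ┃   0 ┃  7        0  
                         ┃0  [.┃  8        0  
                         ┃     ┃  9        0  
                         ┃1    ┃ 10        0  
                         ┃     ┃ 11        0  
                         ┃2    ┃ 12        0  
                         ┃     ┃ 13        0  
                         ┗━━━━━┗━━━━━━━━━━━━━━
                                              


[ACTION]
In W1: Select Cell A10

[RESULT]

                               ┏━━━━━━━━━━━━━━
                               ┃ Spreadsheet  
                               ┠──────────────
                               ┃A10:          
                               ┃       A      
                               ┃--------------
                               ┃  1        0  
                               ┃  2        0  
                               ┃  3        0  
                         ┏━━━━━┃  4     1048  
                         ┃ Circ┃  5        0  
                         ┠─────┃  6        0  
                         ┃   0 ┃  7        0  
                         ┃0  [.┃  8        0  
                         ┃     ┃  9        0  
                         ┃1    ┃ 10      [0]  
                         ┃     ┃ 11        0  
                         ┃2    ┃ 12        0  
                         ┃     ┃ 13        0  
                         ┗━━━━━┗━━━━━━━━━━━━━━
                                              


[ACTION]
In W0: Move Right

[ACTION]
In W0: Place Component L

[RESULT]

                               ┏━━━━━━━━━━━━━━
                               ┃ Spreadsheet  
                               ┠──────────────
                               ┃A10:          
                               ┃       A      
                               ┃--------------
                               ┃  1        0  
                               ┃  2        0  
                               ┃  3        0  
                         ┏━━━━━┃  4     1048  
                         ┃ Circ┃  5        0  
                         ┠─────┃  6        0  
                         ┃   0 ┃  7        0  
                         ┃0    ┃  8        0  
                         ┃     ┃  9        0  
                         ┃1    ┃ 10      [0]  
                         ┃     ┃ 11        0  
                         ┃2    ┃ 12        0  
                         ┃     ┃ 13        0  
                         ┗━━━━━┗━━━━━━━━━━━━━━
                                              


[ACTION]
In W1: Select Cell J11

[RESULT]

                               ┏━━━━━━━━━━━━━━
                               ┃ Spreadsheet  
                               ┠──────────────
                               ┃J11:          
                               ┃       A      
                               ┃--------------
                               ┃  1        0  
                               ┃  2        0  
                               ┃  3        0  
                         ┏━━━━━┃  4     1048  
                         ┃ Circ┃  5        0  
                         ┠─────┃  6        0  
                         ┃   0 ┃  7        0  
                         ┃0    ┃  8        0  
                         ┃     ┃  9        0  
                         ┃1    ┃ 10        0  
                         ┃     ┃ 11        0  
                         ┃2    ┃ 12        0  
                         ┃     ┃ 13        0  
                         ┗━━━━━┗━━━━━━━━━━━━━━
                                              


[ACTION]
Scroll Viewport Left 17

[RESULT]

                                        ┏━━━━━
                                        ┃ Spre
                                        ┠─────
                                        ┃J11: 
                                        ┃     
                                        ┃-----
                                        ┃  1  
                                        ┃  2  
                                        ┃  3  
                                  ┏━━━━━┃  4  
                                  ┃ Circ┃  5  
                                  ┠─────┃  6  
                                  ┃   0 ┃  7  
                                  ┃0    ┃  8  
                                  ┃     ┃  9  
                                  ┃1    ┃ 10  
                                  ┃     ┃ 11  
                                  ┃2    ┃ 12  
                                  ┃     ┃ 13  
                                  ┗━━━━━┗━━━━━
                                              


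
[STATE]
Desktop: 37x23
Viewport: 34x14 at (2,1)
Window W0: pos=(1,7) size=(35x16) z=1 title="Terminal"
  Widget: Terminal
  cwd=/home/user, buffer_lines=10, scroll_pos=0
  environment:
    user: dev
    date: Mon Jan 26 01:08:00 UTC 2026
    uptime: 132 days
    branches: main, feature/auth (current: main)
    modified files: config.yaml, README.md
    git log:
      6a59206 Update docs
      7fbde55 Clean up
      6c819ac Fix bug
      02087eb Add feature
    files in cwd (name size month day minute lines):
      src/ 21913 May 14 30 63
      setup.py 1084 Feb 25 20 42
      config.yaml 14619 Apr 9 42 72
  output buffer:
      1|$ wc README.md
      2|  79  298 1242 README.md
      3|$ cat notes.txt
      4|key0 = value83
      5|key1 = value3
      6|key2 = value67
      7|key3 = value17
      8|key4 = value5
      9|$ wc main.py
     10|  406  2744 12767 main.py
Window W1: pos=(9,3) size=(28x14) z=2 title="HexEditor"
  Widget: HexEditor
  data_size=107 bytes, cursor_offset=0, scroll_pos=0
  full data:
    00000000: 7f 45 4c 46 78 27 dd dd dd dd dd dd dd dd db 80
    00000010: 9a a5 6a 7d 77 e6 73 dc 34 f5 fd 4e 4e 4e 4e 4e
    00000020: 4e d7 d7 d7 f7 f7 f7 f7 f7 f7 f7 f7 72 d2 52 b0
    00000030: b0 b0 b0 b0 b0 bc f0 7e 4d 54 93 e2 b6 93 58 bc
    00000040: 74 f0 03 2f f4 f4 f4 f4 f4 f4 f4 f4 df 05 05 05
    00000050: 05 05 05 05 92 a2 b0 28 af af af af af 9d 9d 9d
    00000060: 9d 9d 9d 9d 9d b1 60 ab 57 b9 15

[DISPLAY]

                                  
                                  
       ┏━━━━━━━━━━━━━━━━━━━━━━━━━━
       ┃ HexEditor                
       ┠──────────────────────────
       ┃00000000  7F 45 4c 46 78 2
━━━━━━━┃00000010  9a a5 6a 7d 77 e
 Termin┃00000020  4e d7 d7 d7 f7 f
───────┃00000030  b0 b0 b0 b0 b0 b
$ wc RE┃00000040  74 f0 03 2f f4 f
  79  2┃00000050  05 05 05 05 92 a
$ cat n┃00000060  9d 9d 9d 9d 9d b
key0 = ┃                          
key1 = ┃                          


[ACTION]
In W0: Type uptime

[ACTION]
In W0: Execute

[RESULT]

                                  
                                  
       ┏━━━━━━━━━━━━━━━━━━━━━━━━━━
       ┃ HexEditor                
       ┠──────────────────────────
       ┃00000000  7F 45 4c 46 78 2
━━━━━━━┃00000010  9a a5 6a 7d 77 e
 Termin┃00000020  4e d7 d7 d7 f7 f
───────┃00000030  b0 b0 b0 b0 b0 b
  79  2┃00000040  74 f0 03 2f f4 f
$ cat n┃00000050  05 05 05 05 92 a
key0 = ┃00000060  9d 9d 9d 9d 9d b
key1 = ┃                          
key2 = ┃                          


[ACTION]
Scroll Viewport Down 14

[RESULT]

───────┃00000030  b0 b0 b0 b0 b0 b
  79  2┃00000040  74 f0 03 2f f4 f
$ cat n┃00000050  05 05 05 05 92 a
key0 = ┃00000060  9d 9d 9d 9d 9d b
key1 = ┃                          
key2 = ┃                          
key3 = ┃                          
key4 = ┗━━━━━━━━━━━━━━━━━━━━━━━━━━
$ wc main.py                     ┃
  406  2744 12767 main.py        ┃
$ uptime                         ┃
 10:00  up 132 days              ┃
$ █                              ┃
━━━━━━━━━━━━━━━━━━━━━━━━━━━━━━━━━┛


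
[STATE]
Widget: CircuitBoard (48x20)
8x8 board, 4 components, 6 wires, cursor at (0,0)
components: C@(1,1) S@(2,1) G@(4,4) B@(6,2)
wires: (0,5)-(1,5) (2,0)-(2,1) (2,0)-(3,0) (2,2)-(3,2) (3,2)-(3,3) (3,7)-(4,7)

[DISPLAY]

   0 1 2 3 4 5 6 7                              
0  [.]                  ·                       
                        │                       
1       C               ·                       
                                                
2   · ─ S   ·                                   
    │       │                                   
3   ·       · ─ ·               ·               
                                │               
4                   G           ·               
                                                
5                                               
                                                
6           B                                   
                                                
7                                               
Cursor: (0,0)                                   
                                                
                                                
                                                


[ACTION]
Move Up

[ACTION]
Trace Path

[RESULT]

   0 1 2 3 4 5 6 7                              
0  [.]                  ·                       
                        │                       
1       C               ·                       
                                                
2   · ─ S   ·                                   
    │       │                                   
3   ·       · ─ ·               ·               
                                │               
4                   G           ·               
                                                
5                                               
                                                
6           B                                   
                                                
7                                               
Cursor: (0,0)  Trace: No connections            
                                                
                                                
                                                


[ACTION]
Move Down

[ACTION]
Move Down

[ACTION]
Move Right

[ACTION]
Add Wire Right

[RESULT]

   0 1 2 3 4 5 6 7                              
0                       ·                       
                        │                       
1       C               ·                       
                                                
2   · ─[S]─ ·                                   
    │       │                                   
3   ·       · ─ ·               ·               
                                │               
4                   G           ·               
                                                
5                                               
                                                
6           B                                   
                                                
7                                               
Cursor: (2,1)  Trace: No connections            
                                                
                                                
                                                


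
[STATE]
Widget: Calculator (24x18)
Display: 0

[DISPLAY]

                       0
┌───┬───┬───┬───┐       
│ 7 │ 8 │ 9 │ ÷ │       
├───┼───┼───┼───┤       
│ 4 │ 5 │ 6 │ × │       
├───┼───┼───┼───┤       
│ 1 │ 2 │ 3 │ - │       
├───┼───┼───┼───┤       
│ 0 │ . │ = │ + │       
├───┼───┼───┼───┤       
│ C │ MC│ MR│ M+│       
└───┴───┴───┴───┘       
                        
                        
                        
                        
                        
                        


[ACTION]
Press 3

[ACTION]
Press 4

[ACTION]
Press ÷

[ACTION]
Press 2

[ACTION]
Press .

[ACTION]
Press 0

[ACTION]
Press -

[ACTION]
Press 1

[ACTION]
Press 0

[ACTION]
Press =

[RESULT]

                       7
┌───┬───┬───┬───┐       
│ 7 │ 8 │ 9 │ ÷ │       
├───┼───┼───┼───┤       
│ 4 │ 5 │ 6 │ × │       
├───┼───┼───┼───┤       
│ 1 │ 2 │ 3 │ - │       
├───┼───┼───┼───┤       
│ 0 │ . │ = │ + │       
├───┼───┼───┼───┤       
│ C │ MC│ MR│ M+│       
└───┴───┴───┴───┘       
                        
                        
                        
                        
                        
                        


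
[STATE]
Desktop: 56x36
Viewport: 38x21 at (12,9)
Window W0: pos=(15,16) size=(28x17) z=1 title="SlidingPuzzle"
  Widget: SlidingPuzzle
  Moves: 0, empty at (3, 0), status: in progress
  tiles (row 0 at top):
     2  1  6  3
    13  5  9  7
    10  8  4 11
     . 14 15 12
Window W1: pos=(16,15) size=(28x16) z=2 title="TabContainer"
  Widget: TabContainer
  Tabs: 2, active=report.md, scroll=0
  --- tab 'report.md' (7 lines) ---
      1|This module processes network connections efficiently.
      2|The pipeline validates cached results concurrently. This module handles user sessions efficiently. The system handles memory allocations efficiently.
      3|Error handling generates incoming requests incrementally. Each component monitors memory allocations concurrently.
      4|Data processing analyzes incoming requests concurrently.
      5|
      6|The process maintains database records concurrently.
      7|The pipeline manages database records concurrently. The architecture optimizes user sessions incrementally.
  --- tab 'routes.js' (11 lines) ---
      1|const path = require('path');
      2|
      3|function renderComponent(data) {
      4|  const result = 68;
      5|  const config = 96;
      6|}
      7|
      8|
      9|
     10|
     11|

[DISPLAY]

                                      
                                      
                                      
                                      
                                      
                                      
    ┏━━━━━━━━━━━━━━━━━━━━━━━━━━┓      
   ┏┃ TabContainer             ┃      
   ┃┠──────────────────────────┨      
   ┠┃[report.md]│ routes.js    ┃      
   ┃┃──────────────────────────┃      
   ┃┃This module processes netw┃      
   ┃┃The pipeline validates cac┃      
   ┃┃Error handling generates i┃      
   ┃┃Data processing analyzes i┃      
   ┃┃                          ┃      
   ┃┃The process maintains data┃      
   ┃┃The pipeline manages datab┃      
   ┃┃                          ┃      
   ┃┃                          ┃      
   ┃┃                          ┃      


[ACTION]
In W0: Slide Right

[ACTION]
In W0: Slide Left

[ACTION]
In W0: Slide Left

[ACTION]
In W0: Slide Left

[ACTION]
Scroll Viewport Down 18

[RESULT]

    ┏━━━━━━━━━━━━━━━━━━━━━━━━━━┓      
   ┏┃ TabContainer             ┃      
   ┃┠──────────────────────────┨      
   ┠┃[report.md]│ routes.js    ┃      
   ┃┃──────────────────────────┃      
   ┃┃This module processes netw┃      
   ┃┃The pipeline validates cac┃      
   ┃┃Error handling generates i┃      
   ┃┃Data processing analyzes i┃      
   ┃┃                          ┃      
   ┃┃The process maintains data┃      
   ┃┃The pipeline manages datab┃      
   ┃┃                          ┃      
   ┃┃                          ┃      
   ┃┃                          ┃      
   ┃┗━━━━━━━━━━━━━━━━━━━━━━━━━━┛      
   ┃                          ┃       
   ┗━━━━━━━━━━━━━━━━━━━━━━━━━━┛       
                                      
                                      
                                      


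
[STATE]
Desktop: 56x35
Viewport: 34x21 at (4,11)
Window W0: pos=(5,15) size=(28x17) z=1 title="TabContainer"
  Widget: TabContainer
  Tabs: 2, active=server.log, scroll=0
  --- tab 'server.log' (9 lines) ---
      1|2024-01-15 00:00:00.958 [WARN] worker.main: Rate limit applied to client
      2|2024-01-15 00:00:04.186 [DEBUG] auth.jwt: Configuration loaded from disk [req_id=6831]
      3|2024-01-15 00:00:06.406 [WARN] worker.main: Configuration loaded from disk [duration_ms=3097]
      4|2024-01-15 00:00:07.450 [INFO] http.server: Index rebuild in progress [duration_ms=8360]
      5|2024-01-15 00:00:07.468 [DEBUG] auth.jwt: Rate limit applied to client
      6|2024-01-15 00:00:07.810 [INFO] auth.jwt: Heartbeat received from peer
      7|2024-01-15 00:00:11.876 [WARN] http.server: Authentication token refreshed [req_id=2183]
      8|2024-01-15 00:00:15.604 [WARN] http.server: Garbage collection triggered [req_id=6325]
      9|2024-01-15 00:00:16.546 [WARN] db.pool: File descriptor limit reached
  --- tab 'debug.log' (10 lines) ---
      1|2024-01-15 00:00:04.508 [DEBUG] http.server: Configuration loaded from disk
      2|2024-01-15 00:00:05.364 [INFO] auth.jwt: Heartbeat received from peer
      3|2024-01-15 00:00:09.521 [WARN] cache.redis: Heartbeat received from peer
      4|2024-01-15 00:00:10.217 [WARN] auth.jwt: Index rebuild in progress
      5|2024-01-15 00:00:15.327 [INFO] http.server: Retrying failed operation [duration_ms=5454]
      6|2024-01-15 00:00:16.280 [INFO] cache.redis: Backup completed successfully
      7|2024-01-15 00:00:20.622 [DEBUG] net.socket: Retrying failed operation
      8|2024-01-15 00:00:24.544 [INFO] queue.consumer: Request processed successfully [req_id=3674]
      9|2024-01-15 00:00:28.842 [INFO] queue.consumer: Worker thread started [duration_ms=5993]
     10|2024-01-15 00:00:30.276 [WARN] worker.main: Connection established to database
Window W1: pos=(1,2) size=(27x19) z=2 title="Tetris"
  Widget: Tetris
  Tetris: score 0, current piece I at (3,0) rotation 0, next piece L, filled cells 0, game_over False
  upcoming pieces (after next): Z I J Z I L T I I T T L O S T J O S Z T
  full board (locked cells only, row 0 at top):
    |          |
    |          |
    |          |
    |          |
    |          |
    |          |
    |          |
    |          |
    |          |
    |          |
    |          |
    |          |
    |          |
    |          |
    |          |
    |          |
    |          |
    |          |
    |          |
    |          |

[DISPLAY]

        │Score:        ┃          
        │0             ┃          
        │              ┃          
        │              ┃          
        │              ┃━━━━┓     
        │              ┃    ┃     
        │              ┃────┨     
        │              ┃g   ┃     
        │              ┃────┃     
━━━━━━━━━━━━━━━━━━━━━━━┛8 [W┃     
 ┃2024-01-15 00:00:04.186 [D┃     
 ┃2024-01-15 00:00:06.406 [W┃     
 ┃2024-01-15 00:00:07.450 [I┃     
 ┃2024-01-15 00:00:07.468 [D┃     
 ┃2024-01-15 00:00:07.810 [I┃     
 ┃2024-01-15 00:00:11.876 [W┃     
 ┃2024-01-15 00:00:15.604 [W┃     
 ┃2024-01-15 00:00:16.546 [W┃     
 ┃                          ┃     
 ┃                          ┃     
 ┗━━━━━━━━━━━━━━━━━━━━━━━━━━┛     


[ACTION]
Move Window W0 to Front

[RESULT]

        │Score:        ┃          
        │0             ┃          
        │              ┃          
        │              ┃          
 ┏━━━━━━━━━━━━━━━━━━━━━━━━━━┓     
 ┃ TabContainer             ┃     
 ┠──────────────────────────┨     
 ┃[server.log]│ debug.log   ┃     
 ┃──────────────────────────┃     
━┃2024-01-15 00:00:00.958 [W┃     
 ┃2024-01-15 00:00:04.186 [D┃     
 ┃2024-01-15 00:00:06.406 [W┃     
 ┃2024-01-15 00:00:07.450 [I┃     
 ┃2024-01-15 00:00:07.468 [D┃     
 ┃2024-01-15 00:00:07.810 [I┃     
 ┃2024-01-15 00:00:11.876 [W┃     
 ┃2024-01-15 00:00:15.604 [W┃     
 ┃2024-01-15 00:00:16.546 [W┃     
 ┃                          ┃     
 ┃                          ┃     
 ┗━━━━━━━━━━━━━━━━━━━━━━━━━━┛     


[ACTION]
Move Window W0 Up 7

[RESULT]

 ┃[server.log]│ debug.log   ┃     
 ┃──────────────────────────┃     
 ┃2024-01-15 00:00:00.958 [W┃     
 ┃2024-01-15 00:00:04.186 [D┃     
 ┃2024-01-15 00:00:06.406 [W┃     
 ┃2024-01-15 00:00:07.450 [I┃     
 ┃2024-01-15 00:00:07.468 [D┃     
 ┃2024-01-15 00:00:07.810 [I┃     
 ┃2024-01-15 00:00:11.876 [W┃     
━┃2024-01-15 00:00:15.604 [W┃     
 ┃2024-01-15 00:00:16.546 [W┃     
 ┃                          ┃     
 ┃                          ┃     
 ┗━━━━━━━━━━━━━━━━━━━━━━━━━━┛     
                                  
                                  
                                  
                                  
                                  
                                  
                                  
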